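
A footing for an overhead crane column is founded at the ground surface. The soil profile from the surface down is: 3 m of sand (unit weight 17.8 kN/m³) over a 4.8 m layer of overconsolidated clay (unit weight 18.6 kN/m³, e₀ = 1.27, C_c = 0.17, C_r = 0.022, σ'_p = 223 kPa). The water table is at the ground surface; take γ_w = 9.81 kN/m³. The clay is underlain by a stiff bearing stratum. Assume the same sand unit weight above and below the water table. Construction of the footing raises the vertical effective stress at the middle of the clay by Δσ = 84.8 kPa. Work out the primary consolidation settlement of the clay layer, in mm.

Mid-depth of clay below the ground surface: z = 3 + 4.8/2 = 5.4 m.
Total vertical stress at mid-clay: σ_v = 17.8×3 + 18.6×2.4 = 98.04 kPa.
Pore pressure: u = 9.81×(5.4 − 0) = 52.974 kPa.
Initial effective stress: σ'_0 = σ_v − u = 98.04 − 52.974 = 45.066 kPa.
Final effective stress: σ'_f = 45.066 + 84.8 = 129.87 kPa.
σ'_f = 129.87 ≤ σ'_p = 223 kPa, so the clay remains overconsolidated and only the recompression index applies:
S_c = C_r·H/(1+e₀)·log₁₀(σ'_f/σ'_0) = 0.022×4.8/2.27×log₁₀(129.87/45.066)
    = 0.046519 × 0.45966 = 0.02138 m

S_c ≈ 21.4 mm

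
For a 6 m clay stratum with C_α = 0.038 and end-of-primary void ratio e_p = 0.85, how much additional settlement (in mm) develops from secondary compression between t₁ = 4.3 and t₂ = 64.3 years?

S_s ≈ 145 mm

Secondary compression: S_s = C_α·H/(1+e_p)·log₁₀(t₂/t₁)
S_s = 0.038×6/(1+0.85)×log₁₀(64.3/4.3)
    = 0.1232 × 1.175 = 0.1448 m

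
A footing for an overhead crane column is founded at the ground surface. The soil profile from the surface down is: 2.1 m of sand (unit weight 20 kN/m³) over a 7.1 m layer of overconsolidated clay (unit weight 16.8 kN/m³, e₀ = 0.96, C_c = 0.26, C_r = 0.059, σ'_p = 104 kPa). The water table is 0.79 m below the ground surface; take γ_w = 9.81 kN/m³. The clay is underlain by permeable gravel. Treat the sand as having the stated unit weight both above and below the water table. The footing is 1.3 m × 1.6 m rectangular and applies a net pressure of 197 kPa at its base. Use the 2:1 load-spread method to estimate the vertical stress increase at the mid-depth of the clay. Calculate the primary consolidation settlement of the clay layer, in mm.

Mid-depth of clay below the ground surface: z = 2.1 + 7.1/2 = 5.65 m.
Total vertical stress at mid-clay: σ_v = 20×2.1 + 16.8×3.55 = 101.64 kPa.
Pore pressure: u = 9.81×(5.65 − 0.79) = 47.677 kPa.
Initial effective stress: σ'_0 = σ_v − u = 101.64 − 47.677 = 53.963 kPa.
Stress increase at mid-clay by the 2:1 spreading method:
Δσ = qBL/((B+z)(L+z)) = 197×1.3×1.6/((1.3+5.65)(1.6+5.65)) = 8.1322 kPa
Final effective stress: σ'_f = 53.963 + 8.1322 = 62.095 kPa.
σ'_f = 62.095 ≤ σ'_p = 104 kPa, so the clay remains overconsolidated and only the recompression index applies:
S_c = C_r·H/(1+e₀)·log₁₀(σ'_f/σ'_0) = 0.059×7.1/1.96×log₁₀(62.095/53.963)
    = 0.21372 × 0.060961 = 0.01303 m

S_c ≈ 13 mm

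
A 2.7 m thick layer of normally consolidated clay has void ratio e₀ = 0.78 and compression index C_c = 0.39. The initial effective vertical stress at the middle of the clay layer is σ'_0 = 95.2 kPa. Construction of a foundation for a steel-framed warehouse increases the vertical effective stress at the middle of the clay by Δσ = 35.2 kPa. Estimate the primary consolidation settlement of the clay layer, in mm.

Final effective stress: σ'_f = σ'_0 + Δσ = 95.2 + 35.2 = 130.4 kPa.
Normally consolidated clay, so the full stress increment lies on the virgin compression line:
S_c = C_c·H/(1+e₀)·log₁₀(σ'_f/σ'_0) = 0.39×2.7/(1+0.78)×log₁₀(130.4/95.2)
    = 0.59157 × 0.13664 = 0.08083 m

S_c ≈ 80.8 mm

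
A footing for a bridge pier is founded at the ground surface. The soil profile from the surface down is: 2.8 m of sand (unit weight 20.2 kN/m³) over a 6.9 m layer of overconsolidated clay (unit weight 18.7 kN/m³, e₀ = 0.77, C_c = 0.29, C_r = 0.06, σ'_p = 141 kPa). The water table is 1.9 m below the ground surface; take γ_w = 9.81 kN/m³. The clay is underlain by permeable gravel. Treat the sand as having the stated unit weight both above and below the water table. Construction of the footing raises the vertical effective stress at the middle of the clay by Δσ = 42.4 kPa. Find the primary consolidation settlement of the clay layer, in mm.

Mid-depth of clay below the ground surface: z = 2.8 + 6.9/2 = 6.25 m.
Total vertical stress at mid-clay: σ_v = 20.2×2.8 + 18.7×3.45 = 121.07 kPa.
Pore pressure: u = 9.81×(6.25 − 1.9) = 42.673 kPa.
Initial effective stress: σ'_0 = σ_v − u = 121.07 − 42.673 = 78.397 kPa.
Final effective stress: σ'_f = 78.397 + 42.4 = 120.8 kPa.
σ'_f = 120.8 ≤ σ'_p = 141 kPa, so the clay remains overconsolidated and only the recompression index applies:
S_c = C_r·H/(1+e₀)·log₁₀(σ'_f/σ'_0) = 0.06×6.9/1.77×log₁₀(120.8/78.397)
    = 0.2339 × 0.18777 = 0.04392 m

S_c ≈ 43.9 mm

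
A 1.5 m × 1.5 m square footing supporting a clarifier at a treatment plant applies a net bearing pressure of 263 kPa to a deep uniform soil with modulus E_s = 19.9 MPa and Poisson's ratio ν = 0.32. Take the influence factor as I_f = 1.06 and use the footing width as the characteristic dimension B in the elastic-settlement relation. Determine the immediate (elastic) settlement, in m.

S_e ≈ 0.0189 m

Immediate (elastic) settlement: S_e = q·B·(1−ν²)/E_s · I_f.
E_s = 19.9 MPa = 19900 kPa.
S_e = 263 × 1.5 × (1 − 0.32²) / 19900 × 1.06
    = 263 × 1.5 × 0.8976 / 19900 × 1.06
    = 0.01886 m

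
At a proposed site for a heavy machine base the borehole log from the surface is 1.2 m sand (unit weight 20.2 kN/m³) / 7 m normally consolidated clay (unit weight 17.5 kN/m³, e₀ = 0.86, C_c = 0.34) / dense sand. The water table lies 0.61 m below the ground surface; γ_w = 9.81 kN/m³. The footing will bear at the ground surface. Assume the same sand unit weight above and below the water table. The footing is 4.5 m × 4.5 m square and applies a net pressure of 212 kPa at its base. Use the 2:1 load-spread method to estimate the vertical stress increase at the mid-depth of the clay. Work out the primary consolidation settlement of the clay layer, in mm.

Mid-depth of clay below the ground surface: z = 1.2 + 7/2 = 4.7 m.
Total vertical stress at mid-clay: σ_v = 20.2×1.2 + 17.5×3.5 = 85.49 kPa.
Pore pressure: u = 9.81×(4.7 − 0.61) = 40.123 kPa.
Initial effective stress: σ'_0 = σ_v − u = 85.49 − 40.123 = 45.367 kPa.
Stress increase at mid-clay by the 2:1 spreading method:
Δσ = qBL/((B+z)(L+z)) = 212×4.5×4.5/((4.5+4.7)(4.5+4.7)) = 50.721 kPa
Final effective stress: σ'_f = σ'_0 + Δσ = 45.367 + 50.721 = 96.088 kPa.
Normally consolidated clay, so the full stress increment lies on the virgin compression line:
S_c = C_c·H/(1+e₀)·log₁₀(σ'_f/σ'_0) = 0.34×7/(1+0.86)×log₁₀(96.088/45.367)
    = 1.2796 × 0.32593 = 0.4171 m

S_c ≈ 417 mm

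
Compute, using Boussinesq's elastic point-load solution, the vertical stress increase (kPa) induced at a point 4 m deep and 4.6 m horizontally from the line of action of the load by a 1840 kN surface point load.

Boussinesq vertical stress below a point load on an elastic half-space:
Δσ_z = 3P/(2πz²) · [1 + (r/z)²]^(−5/2)
r/z = 4.6/4 = 1.15; [1+(r/z)²]^(−5/2) = 0.12165.
Δσ_z = 3×1840/(2π×4²) × 0.12165 = 54.908 × 0.12165 = 6.68 kPa

Δσ_z ≈ 6.68 kPa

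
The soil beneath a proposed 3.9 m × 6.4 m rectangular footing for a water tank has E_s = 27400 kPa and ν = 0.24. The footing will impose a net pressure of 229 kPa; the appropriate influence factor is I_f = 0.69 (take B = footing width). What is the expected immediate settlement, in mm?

S_e ≈ 21.2 mm

Immediate (elastic) settlement: S_e = q·B·(1−ν²)/E_s · I_f.
S_e = 229 × 3.9 × (1 − 0.24²) / 27400 × 0.69
    = 229 × 3.9 × 0.9424 / 27400 × 0.69
    = 0.0212 m = 21.2 mm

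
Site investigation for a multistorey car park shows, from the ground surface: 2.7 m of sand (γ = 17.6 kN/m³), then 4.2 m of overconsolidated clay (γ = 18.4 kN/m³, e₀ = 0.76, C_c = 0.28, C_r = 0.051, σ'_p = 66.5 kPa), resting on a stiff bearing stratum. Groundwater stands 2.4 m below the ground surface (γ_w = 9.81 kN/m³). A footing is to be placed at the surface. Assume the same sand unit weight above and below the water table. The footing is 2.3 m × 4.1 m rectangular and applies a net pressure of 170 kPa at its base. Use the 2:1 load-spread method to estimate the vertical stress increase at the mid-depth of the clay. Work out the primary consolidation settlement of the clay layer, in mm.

S_c ≈ 84.4 mm

Mid-depth of clay below the ground surface: z = 2.7 + 4.2/2 = 4.8 m.
Total vertical stress at mid-clay: σ_v = 17.6×2.7 + 18.4×2.1 = 86.16 kPa.
Pore pressure: u = 9.81×(4.8 − 2.4) = 23.544 kPa.
Initial effective stress: σ'_0 = σ_v − u = 86.16 − 23.544 = 62.616 kPa.
Stress increase at mid-clay by the 2:1 spreading method:
Δσ = qBL/((B+z)(L+z)) = 170×2.3×4.1/((2.3+4.8)(4.1+4.8)) = 25.37 kPa
Final effective stress: σ'_f = 62.616 + 25.37 = 87.986 kPa.
σ'_f = 87.986 > σ'_p = 66.5 kPa, so the stress path crosses the preconsolidation pressure — recompression up to σ'_p, then virgin compression beyond:
S_c = H/(1+e₀)·[C_r·log₁₀(σ'_p/σ'_0) + C_c·log₁₀(σ'_f/σ'_p)]
    = 4.2/1.76 × [0.051×log₁₀(66.5/62.616) + 0.28×log₁₀(87.986/66.5)]
    = 2.3864 × [0.001333 + 0.034046] = 0.08443 m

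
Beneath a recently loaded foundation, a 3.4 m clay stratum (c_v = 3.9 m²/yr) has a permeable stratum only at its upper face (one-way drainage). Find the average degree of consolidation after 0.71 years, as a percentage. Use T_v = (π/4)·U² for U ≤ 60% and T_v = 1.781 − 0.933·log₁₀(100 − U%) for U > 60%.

U ≈ 55.2 %

Drainage path length: H_d = H = 3.4 m (single drainage).
T_v = c_v·t/H_d² = 3.9×0.71/3.4² = 0.23953.
T_v = 0.23953 corresponds to the U ≤ 60% branch:
U = √(4T_v/π) = 0.5522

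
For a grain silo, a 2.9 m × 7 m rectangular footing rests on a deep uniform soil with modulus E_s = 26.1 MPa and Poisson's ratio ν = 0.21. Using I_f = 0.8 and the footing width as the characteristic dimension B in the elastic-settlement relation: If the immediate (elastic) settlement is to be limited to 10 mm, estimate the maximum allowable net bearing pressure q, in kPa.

q ≈ 118 kPa

E_s = 26.1 MPa = 26100 kPa.
S_e = q·B·(1−ν²)/E_s · I_f  ⇒  q = S_e·E_s / (B·(1−ν²)·I_f).
q = 0.01 × 26100 / (2.9 × 0.9559 × 0.8) = 117.7 kPa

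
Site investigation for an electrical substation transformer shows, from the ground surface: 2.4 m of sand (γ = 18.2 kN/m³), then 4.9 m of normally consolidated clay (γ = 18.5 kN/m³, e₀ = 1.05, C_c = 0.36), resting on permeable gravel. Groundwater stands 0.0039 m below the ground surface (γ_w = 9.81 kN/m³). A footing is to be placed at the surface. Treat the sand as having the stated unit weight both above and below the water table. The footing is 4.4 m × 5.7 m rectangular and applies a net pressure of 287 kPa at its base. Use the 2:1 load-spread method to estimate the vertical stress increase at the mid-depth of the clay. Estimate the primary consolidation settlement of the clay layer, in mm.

Mid-depth of clay below the ground surface: z = 2.4 + 4.9/2 = 4.85 m.
Total vertical stress at mid-clay: σ_v = 18.2×2.4 + 18.5×2.45 = 89.005 kPa.
Pore pressure: u = 9.81×(4.85 − 0.0039) = 47.539 kPa.
Initial effective stress: σ'_0 = σ_v − u = 89.005 − 47.539 = 41.466 kPa.
Stress increase at mid-clay by the 2:1 spreading method:
Δσ = qBL/((B+z)(L+z)) = 287×4.4×5.7/((4.4+4.85)(5.7+4.85)) = 73.759 kPa
Final effective stress: σ'_f = σ'_0 + Δσ = 41.466 + 73.759 = 115.22 kPa.
Normally consolidated clay, so the full stress increment lies on the virgin compression line:
S_c = C_c·H/(1+e₀)·log₁₀(σ'_f/σ'_0) = 0.36×4.9/(1+1.05)×log₁₀(115.22/41.466)
    = 0.86049 × 0.44384 = 0.3819 m

S_c ≈ 382 mm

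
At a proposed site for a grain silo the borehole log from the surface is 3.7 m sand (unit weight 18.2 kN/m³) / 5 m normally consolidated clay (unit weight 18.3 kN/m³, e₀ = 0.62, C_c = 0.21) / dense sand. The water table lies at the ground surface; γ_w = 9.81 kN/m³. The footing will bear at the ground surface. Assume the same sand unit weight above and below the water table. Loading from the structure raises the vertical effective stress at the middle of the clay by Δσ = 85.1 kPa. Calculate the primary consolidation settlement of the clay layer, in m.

S_c ≈ 0.272 m

Mid-depth of clay below the ground surface: z = 3.7 + 5/2 = 6.2 m.
Total vertical stress at mid-clay: σ_v = 18.2×3.7 + 18.3×2.5 = 113.09 kPa.
Pore pressure: u = 9.81×(6.2 − 0) = 60.822 kPa.
Initial effective stress: σ'_0 = σ_v − u = 113.09 − 60.822 = 52.268 kPa.
Final effective stress: σ'_f = σ'_0 + Δσ = 52.268 + 85.1 = 137.37 kPa.
Normally consolidated clay, so the full stress increment lies on the virgin compression line:
S_c = C_c·H/(1+e₀)·log₁₀(σ'_f/σ'_0) = 0.21×5/(1+0.62)×log₁₀(137.37/52.268)
    = 0.64815 × 0.41966 = 0.272 m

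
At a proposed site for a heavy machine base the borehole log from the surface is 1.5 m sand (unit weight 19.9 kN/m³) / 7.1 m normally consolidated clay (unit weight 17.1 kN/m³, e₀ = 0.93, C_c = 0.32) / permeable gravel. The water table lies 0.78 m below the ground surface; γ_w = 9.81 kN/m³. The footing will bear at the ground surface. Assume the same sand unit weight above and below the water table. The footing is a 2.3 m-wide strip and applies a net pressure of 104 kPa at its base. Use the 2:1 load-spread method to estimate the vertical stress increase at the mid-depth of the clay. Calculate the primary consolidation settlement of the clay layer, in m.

Mid-depth of clay below the ground surface: z = 1.5 + 7.1/2 = 5.05 m.
Total vertical stress at mid-clay: σ_v = 19.9×1.5 + 17.1×3.55 = 90.555 kPa.
Pore pressure: u = 9.81×(5.05 − 0.78) = 41.889 kPa.
Initial effective stress: σ'_0 = σ_v − u = 90.555 − 41.889 = 48.666 kPa.
Stress increase at mid-clay by the 2:1 spreading method:
Δσ = qB/(B+z) = 104×2.3/(2.3+5.05) = 32.544 kPa
Final effective stress: σ'_f = σ'_0 + Δσ = 48.666 + 32.544 = 81.21 kPa.
Normally consolidated clay, so the full stress increment lies on the virgin compression line:
S_c = C_c·H/(1+e₀)·log₁₀(σ'_f/σ'_0) = 0.32×7.1/(1+0.93)×log₁₀(81.21/48.666)
    = 1.1772 × 0.22238 = 0.2618 m

S_c ≈ 0.262 m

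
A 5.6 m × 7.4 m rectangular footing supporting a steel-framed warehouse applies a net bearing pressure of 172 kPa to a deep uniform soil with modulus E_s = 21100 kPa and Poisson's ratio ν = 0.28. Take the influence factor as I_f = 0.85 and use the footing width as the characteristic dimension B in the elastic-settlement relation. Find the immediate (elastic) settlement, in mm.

S_e ≈ 35.8 mm

Immediate (elastic) settlement: S_e = q·B·(1−ν²)/E_s · I_f.
S_e = 172 × 5.6 × (1 − 0.28²) / 21100 × 0.85
    = 172 × 5.6 × 0.9216 / 21100 × 0.85
    = 0.03576 m = 35.76 mm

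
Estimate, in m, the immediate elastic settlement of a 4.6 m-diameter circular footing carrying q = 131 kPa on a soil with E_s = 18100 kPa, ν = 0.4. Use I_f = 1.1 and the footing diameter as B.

S_e ≈ 0.0308 m

Immediate (elastic) settlement: S_e = q·B·(1−ν²)/E_s · I_f.
S_e = 131 × 4.6 × (1 − 0.4²) / 18100 × 1.1
    = 131 × 4.6 × 0.84 / 18100 × 1.1
    = 0.03076 m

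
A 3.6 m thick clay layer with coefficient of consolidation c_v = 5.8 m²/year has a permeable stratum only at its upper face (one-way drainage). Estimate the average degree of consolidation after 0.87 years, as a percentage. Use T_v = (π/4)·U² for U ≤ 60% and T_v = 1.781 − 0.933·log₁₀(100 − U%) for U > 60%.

U ≈ 69 %

Drainage path length: H_d = H = 3.6 m (single drainage).
T_v = c_v·t/H_d² = 5.8×0.87/3.6² = 0.38935.
T_v = 0.38935 corresponds to the U > 60% branch:
U = 1 − 10^((1.781 − T_v)/0.933)/100 = 0.6898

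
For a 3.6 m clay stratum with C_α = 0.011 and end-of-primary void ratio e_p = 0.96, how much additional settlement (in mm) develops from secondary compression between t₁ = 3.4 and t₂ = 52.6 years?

S_s ≈ 24 mm

Secondary compression: S_s = C_α·H/(1+e_p)·log₁₀(t₂/t₁)
S_s = 0.011×3.6/(1+0.96)×log₁₀(52.6/3.4)
    = 0.0202 × 1.19 = 0.02403 m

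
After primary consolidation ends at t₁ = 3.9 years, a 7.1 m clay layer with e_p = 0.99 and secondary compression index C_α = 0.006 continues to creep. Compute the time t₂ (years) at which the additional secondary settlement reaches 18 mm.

S_s = C_α·H/(1+e_p)·log₁₀(t₂/t₁) ⇒ log₁₀(t₂/t₁) = S_s·(1+e_p)/(C_α·H).
log₁₀(t₂/t₁) = 0.018 × (1+0.99) / (0.006×7.1) = 0.8408
t₂ = t₁ × 10^0.8408 = 3.9 × 6.932 = 27.03 years

t₂ ≈ 27 years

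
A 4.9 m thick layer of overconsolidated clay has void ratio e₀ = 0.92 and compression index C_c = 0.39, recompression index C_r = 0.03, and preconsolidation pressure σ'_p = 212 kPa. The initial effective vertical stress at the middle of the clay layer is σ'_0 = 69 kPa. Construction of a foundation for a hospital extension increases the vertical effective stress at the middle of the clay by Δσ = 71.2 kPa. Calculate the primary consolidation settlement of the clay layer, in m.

S_c ≈ 0.0236 m

Final effective stress: σ'_f = 69 + 71.2 = 140.2 kPa.
σ'_f = 140.2 ≤ σ'_p = 212 kPa, so the clay remains overconsolidated and only the recompression index applies:
S_c = C_r·H/(1+e₀)·log₁₀(σ'_f/σ'_0) = 0.03×4.9/1.92×log₁₀(140.2/69)
    = 0.076563 × 0.3079 = 0.02357 m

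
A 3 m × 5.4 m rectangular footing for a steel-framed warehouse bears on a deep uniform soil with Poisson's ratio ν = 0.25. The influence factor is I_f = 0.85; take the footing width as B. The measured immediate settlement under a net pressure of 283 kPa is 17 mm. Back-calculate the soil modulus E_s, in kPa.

E_s ≈ 39800 kPa

S_e = q·B·(1−ν²)/E_s · I_f  ⇒  E_s = q·B·(1−ν²)·I_f / S_e.
E_s = 283 × 3 × 0.9375 × 0.85 / 0.017 = 39800 kPa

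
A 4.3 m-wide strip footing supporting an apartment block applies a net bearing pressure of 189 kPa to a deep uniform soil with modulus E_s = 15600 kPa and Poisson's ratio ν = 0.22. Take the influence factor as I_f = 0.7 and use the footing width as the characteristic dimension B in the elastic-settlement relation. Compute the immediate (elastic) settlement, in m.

Immediate (elastic) settlement: S_e = q·B·(1−ν²)/E_s · I_f.
S_e = 189 × 4.3 × (1 − 0.22²) / 15600 × 0.7
    = 189 × 4.3 × 0.9516 / 15600 × 0.7
    = 0.0347 m

S_e ≈ 0.0347 m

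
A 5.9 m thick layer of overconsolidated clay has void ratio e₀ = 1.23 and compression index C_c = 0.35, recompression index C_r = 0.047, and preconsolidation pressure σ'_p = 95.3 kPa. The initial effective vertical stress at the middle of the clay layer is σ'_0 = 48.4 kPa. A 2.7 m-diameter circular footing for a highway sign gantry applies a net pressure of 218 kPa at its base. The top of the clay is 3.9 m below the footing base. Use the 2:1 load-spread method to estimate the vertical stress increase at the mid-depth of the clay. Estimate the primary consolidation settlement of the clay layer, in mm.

Mid-depth of clay below the footing base: z = 3.9 + 5.9/2 = 6.85 m.
Stress increase at mid-clay by the 2:1 spreading method:
Δσ ≈ qD²/(D+z)² = 218×2.7²/(2.7+6.85)² = 17.425 kPa
Final effective stress: σ'_f = 48.4 + 17.425 = 65.825 kPa.
σ'_f = 65.825 ≤ σ'_p = 95.3 kPa, so the clay remains overconsolidated and only the recompression index applies:
S_c = C_r·H/(1+e₀)·log₁₀(σ'_f/σ'_0) = 0.047×5.9/2.23×log₁₀(65.825/48.4)
    = 0.12435 × 0.13355 = 0.01661 m

S_c ≈ 16.6 mm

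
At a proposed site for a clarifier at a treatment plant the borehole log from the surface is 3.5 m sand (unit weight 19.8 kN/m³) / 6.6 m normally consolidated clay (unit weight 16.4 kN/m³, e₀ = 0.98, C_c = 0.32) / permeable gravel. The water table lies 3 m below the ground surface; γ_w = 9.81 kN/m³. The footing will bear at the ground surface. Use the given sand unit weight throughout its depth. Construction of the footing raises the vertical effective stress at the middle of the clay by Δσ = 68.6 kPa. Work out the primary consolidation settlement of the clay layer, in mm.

S_c ≈ 271 mm

Mid-depth of clay below the ground surface: z = 3.5 + 6.6/2 = 6.8 m.
Total vertical stress at mid-clay: σ_v = 19.8×3.5 + 16.4×3.3 = 123.42 kPa.
Pore pressure: u = 9.81×(6.8 − 3) = 37.278 kPa.
Initial effective stress: σ'_0 = σ_v − u = 123.42 − 37.278 = 86.142 kPa.
Final effective stress: σ'_f = σ'_0 + Δσ = 86.142 + 68.6 = 154.74 kPa.
Normally consolidated clay, so the full stress increment lies on the virgin compression line:
S_c = C_c·H/(1+e₀)·log₁₀(σ'_f/σ'_0) = 0.32×6.6/(1+0.98)×log₁₀(154.74/86.142)
    = 1.0667 × 0.25439 = 0.2714 m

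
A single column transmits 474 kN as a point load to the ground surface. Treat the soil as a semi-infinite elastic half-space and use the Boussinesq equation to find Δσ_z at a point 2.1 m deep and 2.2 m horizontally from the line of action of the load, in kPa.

Δσ_z ≈ 8.05 kPa

Boussinesq vertical stress below a point load on an elastic half-space:
Δσ_z = 3P/(2πz²) · [1 + (r/z)²]^(−5/2)
r/z = 2.2/2.1 = 1.0476; [1+(r/z)²]^(−5/2) = 0.15694.
Δσ_z = 3×474/(2π×2.1²) × 0.15694 = 51.319 × 0.15694 = 8.054 kPa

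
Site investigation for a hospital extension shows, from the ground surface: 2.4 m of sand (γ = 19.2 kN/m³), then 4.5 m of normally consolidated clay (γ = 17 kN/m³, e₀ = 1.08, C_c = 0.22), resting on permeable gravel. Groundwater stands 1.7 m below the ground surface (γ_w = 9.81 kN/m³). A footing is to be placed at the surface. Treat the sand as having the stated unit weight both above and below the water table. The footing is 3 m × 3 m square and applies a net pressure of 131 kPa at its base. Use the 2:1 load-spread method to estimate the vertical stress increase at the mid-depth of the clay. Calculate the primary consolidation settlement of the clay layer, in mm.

S_c ≈ 64.1 mm

Mid-depth of clay below the ground surface: z = 2.4 + 4.5/2 = 4.65 m.
Total vertical stress at mid-clay: σ_v = 19.2×2.4 + 17×2.25 = 84.33 kPa.
Pore pressure: u = 9.81×(4.65 − 1.7) = 28.94 kPa.
Initial effective stress: σ'_0 = σ_v − u = 84.33 − 28.94 = 55.39 kPa.
Stress increase at mid-clay by the 2:1 spreading method:
Δσ = qBL/((B+z)(L+z)) = 131×3×3/((3+4.65)(3+4.65)) = 20.146 kPa
Final effective stress: σ'_f = σ'_0 + Δσ = 55.39 + 20.146 = 75.536 kPa.
Normally consolidated clay, so the full stress increment lies on the virgin compression line:
S_c = C_c·H/(1+e₀)·log₁₀(σ'_f/σ'_0) = 0.22×4.5/(1+1.08)×log₁₀(75.536/55.39)
    = 0.47596 × 0.13472 = 0.06412 m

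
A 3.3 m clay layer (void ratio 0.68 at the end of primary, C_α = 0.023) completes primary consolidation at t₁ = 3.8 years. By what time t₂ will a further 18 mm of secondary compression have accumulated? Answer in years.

t₂ ≈ 9.51 years

S_s = C_α·H/(1+e_p)·log₁₀(t₂/t₁) ⇒ log₁₀(t₂/t₁) = S_s·(1+e_p)/(C_α·H).
log₁₀(t₂/t₁) = 0.018 × (1+0.68) / (0.023×3.3) = 0.3984
t₂ = t₁ × 10^0.3984 = 3.8 × 2.503 = 9.51 years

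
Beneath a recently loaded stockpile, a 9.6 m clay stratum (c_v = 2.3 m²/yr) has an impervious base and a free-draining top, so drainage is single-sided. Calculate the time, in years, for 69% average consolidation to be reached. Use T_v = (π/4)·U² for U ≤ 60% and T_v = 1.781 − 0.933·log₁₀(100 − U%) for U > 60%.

Drainage path length: H_d = H = 9.6 m (single drainage).
U > 60%: T_v = 1.781 − 0.933·log₁₀(100 − 69) = 0.38956.
t = T_v·H_d²/c_v = 0.38956×9.6²/2.3 = 15.61 years.

t ≈ 15.6 years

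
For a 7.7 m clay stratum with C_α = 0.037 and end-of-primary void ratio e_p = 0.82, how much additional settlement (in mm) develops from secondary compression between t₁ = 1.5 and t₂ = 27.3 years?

Secondary compression: S_s = C_α·H/(1+e_p)·log₁₀(t₂/t₁)
S_s = 0.037×7.7/(1+0.82)×log₁₀(27.3/1.5)
    = 0.1565 × 1.26 = 0.1972 m

S_s ≈ 197 mm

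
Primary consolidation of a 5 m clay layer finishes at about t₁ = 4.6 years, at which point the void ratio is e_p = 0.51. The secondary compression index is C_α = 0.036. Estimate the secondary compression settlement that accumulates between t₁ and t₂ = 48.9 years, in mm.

Secondary compression: S_s = C_α·H/(1+e_p)·log₁₀(t₂/t₁)
S_s = 0.036×5/(1+0.51)×log₁₀(48.9/4.6)
    = 0.1192 × 1.027 = 0.1224 m

S_s ≈ 122 mm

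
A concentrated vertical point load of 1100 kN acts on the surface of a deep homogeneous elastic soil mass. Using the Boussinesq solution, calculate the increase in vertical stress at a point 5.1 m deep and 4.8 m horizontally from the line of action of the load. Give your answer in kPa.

Boussinesq vertical stress below a point load on an elastic half-space:
Δσ_z = 3P/(2πz²) · [1 + (r/z)²]^(−5/2)
r/z = 4.8/5.1 = 0.94118; [1+(r/z)²]^(−5/2) = 0.20476.
Δσ_z = 3×1100/(2π×5.1²) × 0.20476 = 20.193 × 0.20476 = 4.135 kPa

Δσ_z ≈ 4.13 kPa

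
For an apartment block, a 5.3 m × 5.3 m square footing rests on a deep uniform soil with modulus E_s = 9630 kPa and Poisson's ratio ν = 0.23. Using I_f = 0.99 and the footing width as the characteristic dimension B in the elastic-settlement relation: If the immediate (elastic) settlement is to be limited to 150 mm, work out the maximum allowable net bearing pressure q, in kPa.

S_e = q·B·(1−ν²)/E_s · I_f  ⇒  q = S_e·E_s / (B·(1−ν²)·I_f).
q = 0.15 × 9630 / (5.3 × 0.9471 × 0.99) = 290.7 kPa

q ≈ 291 kPa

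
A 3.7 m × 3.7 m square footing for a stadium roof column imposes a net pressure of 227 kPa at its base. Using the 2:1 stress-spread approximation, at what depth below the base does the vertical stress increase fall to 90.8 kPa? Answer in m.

2:1 spreading — at depth z the loaded area has grown by z in each plan dimension:
qB²/(B+z)² = Δσ_z ⇒ z = B(√(q/Δσ_z) − 1) = 3.7×(√(227/90.8) − 1) = 2.15 m

z ≈ 2.15 m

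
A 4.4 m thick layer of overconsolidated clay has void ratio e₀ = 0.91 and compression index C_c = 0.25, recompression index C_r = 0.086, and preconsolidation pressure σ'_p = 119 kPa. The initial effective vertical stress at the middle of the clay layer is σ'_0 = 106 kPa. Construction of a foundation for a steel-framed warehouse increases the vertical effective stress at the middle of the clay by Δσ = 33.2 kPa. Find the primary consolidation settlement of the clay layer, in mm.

S_c ≈ 49.2 mm

Final effective stress: σ'_f = 106 + 33.2 = 139.2 kPa.
σ'_f = 139.2 > σ'_p = 119 kPa, so the stress path crosses the preconsolidation pressure — recompression up to σ'_p, then virgin compression beyond:
S_c = H/(1+e₀)·[C_r·log₁₀(σ'_p/σ'_0) + C_c·log₁₀(σ'_f/σ'_p)]
    = 4.4/1.91 × [0.086×log₁₀(119/106) + 0.25×log₁₀(139.2/119)]
    = 2.3037 × [0.0043207 + 0.017023] = 0.04917 m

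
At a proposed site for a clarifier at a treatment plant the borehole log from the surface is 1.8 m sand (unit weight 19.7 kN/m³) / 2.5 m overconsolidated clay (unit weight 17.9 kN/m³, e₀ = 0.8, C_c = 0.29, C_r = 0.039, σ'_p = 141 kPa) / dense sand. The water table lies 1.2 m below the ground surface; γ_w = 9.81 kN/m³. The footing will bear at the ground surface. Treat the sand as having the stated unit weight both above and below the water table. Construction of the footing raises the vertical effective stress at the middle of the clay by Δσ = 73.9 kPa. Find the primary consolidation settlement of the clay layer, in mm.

Mid-depth of clay below the ground surface: z = 1.8 + 2.5/2 = 3.05 m.
Total vertical stress at mid-clay: σ_v = 19.7×1.8 + 17.9×1.25 = 57.835 kPa.
Pore pressure: u = 9.81×(3.05 − 1.2) = 18.149 kPa.
Initial effective stress: σ'_0 = σ_v − u = 57.835 − 18.149 = 39.686 kPa.
Final effective stress: σ'_f = 39.686 + 73.9 = 113.59 kPa.
σ'_f = 113.59 ≤ σ'_p = 141 kPa, so the clay remains overconsolidated and only the recompression index applies:
S_c = C_r·H/(1+e₀)·log₁₀(σ'_f/σ'_0) = 0.039×2.5/1.8×log₁₀(113.59/39.686)
    = 0.054167 × 0.4567 = 0.02474 m

S_c ≈ 24.7 mm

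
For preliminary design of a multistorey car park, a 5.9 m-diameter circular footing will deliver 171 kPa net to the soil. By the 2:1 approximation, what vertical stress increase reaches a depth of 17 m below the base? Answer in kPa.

By the 2:1 method the load spreads at 1 horizontal : 2 vertical, so at depth z the loaded area has grown by z in each plan dimension:
Δσ ≈ qD²/(D+z)² = 171×5.9²/(5.9+17)² = 11.351 kPa

Δσ_z ≈ 11.4 kPa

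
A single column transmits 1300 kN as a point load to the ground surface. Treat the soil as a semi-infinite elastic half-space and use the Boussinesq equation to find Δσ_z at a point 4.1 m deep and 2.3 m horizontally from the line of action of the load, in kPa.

Boussinesq vertical stress below a point load on an elastic half-space:
Δσ_z = 3P/(2πz²) · [1 + (r/z)²]^(−5/2)
r/z = 2.3/4.1 = 0.56098; [1+(r/z)²]^(−5/2) = 0.50459.
Δσ_z = 3×1300/(2π×4.1²) × 0.50459 = 36.925 × 0.50459 = 18.63 kPa

Δσ_z ≈ 18.6 kPa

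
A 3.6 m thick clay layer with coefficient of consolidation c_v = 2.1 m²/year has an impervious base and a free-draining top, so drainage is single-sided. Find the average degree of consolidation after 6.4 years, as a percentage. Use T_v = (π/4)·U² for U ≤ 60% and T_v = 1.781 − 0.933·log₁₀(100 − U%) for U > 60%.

U ≈ 93.7 %

Drainage path length: H_d = H = 3.6 m (single drainage).
T_v = c_v·t/H_d² = 2.1×6.4/3.6² = 1.037.
T_v = 1.037 corresponds to the U > 60% branch:
U = 1 − 10^((1.781 − T_v)/0.933)/100 = 0.9373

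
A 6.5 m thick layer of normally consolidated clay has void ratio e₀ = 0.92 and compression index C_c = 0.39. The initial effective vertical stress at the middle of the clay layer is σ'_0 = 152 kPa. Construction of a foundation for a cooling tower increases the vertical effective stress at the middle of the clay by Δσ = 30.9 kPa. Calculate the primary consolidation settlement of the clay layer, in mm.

S_c ≈ 106 mm

Final effective stress: σ'_f = σ'_0 + Δσ = 152 + 30.9 = 182.9 kPa.
Normally consolidated clay, so the full stress increment lies on the virgin compression line:
S_c = C_c·H/(1+e₀)·log₁₀(σ'_f/σ'_0) = 0.39×6.5/(1+0.92)×log₁₀(182.9/152)
    = 1.3203 × 0.08037 = 0.1061 m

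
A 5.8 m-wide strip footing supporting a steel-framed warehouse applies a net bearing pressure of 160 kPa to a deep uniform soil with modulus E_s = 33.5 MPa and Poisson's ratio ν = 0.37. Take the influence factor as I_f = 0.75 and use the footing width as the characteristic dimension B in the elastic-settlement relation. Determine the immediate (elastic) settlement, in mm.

S_e ≈ 17.9 mm

Immediate (elastic) settlement: S_e = q·B·(1−ν²)/E_s · I_f.
E_s = 33.5 MPa = 33500 kPa.
S_e = 160 × 5.8 × (1 − 0.37²) / 33500 × 0.75
    = 160 × 5.8 × 0.8631 / 33500 × 0.75
    = 0.01793 m = 17.93 mm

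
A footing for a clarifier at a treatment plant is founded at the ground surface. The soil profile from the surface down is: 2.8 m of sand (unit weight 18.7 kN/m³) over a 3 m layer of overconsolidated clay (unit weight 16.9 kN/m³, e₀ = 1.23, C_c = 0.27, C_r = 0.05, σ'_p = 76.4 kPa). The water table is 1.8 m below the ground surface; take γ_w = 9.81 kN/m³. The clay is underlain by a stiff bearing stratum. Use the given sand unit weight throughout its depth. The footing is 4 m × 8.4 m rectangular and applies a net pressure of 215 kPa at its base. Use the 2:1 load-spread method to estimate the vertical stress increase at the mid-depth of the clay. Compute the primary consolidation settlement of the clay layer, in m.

Mid-depth of clay below the ground surface: z = 2.8 + 3/2 = 4.3 m.
Total vertical stress at mid-clay: σ_v = 18.7×2.8 + 16.9×1.5 = 77.71 kPa.
Pore pressure: u = 9.81×(4.3 − 1.8) = 24.525 kPa.
Initial effective stress: σ'_0 = σ_v − u = 77.71 − 24.525 = 53.185 kPa.
Stress increase at mid-clay by the 2:1 spreading method:
Δσ = qBL/((B+z)(L+z)) = 215×4×8.4/((4+4.3)(8.4+4.3)) = 68.532 kPa
Final effective stress: σ'_f = 53.185 + 68.532 = 121.72 kPa.
σ'_f = 121.72 > σ'_p = 76.4 kPa, so the stress path crosses the preconsolidation pressure — recompression up to σ'_p, then virgin compression beyond:
S_c = H/(1+e₀)·[C_r·log₁₀(σ'_p/σ'_0) + C_c·log₁₀(σ'_f/σ'_p)]
    = 3/2.23 × [0.05×log₁₀(76.4/53.185) + 0.27×log₁₀(121.72/76.4)]
    = 1.3453 × [0.0078652 + 0.054613] = 0.08405 m

S_c ≈ 0.0841 m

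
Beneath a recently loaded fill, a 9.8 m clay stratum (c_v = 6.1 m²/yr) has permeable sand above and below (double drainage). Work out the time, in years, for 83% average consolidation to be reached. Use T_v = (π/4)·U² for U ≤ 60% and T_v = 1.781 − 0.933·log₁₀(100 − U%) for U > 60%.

t ≈ 2.49 years

Drainage path length: H_d = H/2 = 4.9 m (double drainage).
U > 60%: T_v = 1.781 − 0.933·log₁₀(100 − 83) = 0.63299.
t = T_v·H_d²/c_v = 0.63299×4.9²/6.1 = 2.491 years.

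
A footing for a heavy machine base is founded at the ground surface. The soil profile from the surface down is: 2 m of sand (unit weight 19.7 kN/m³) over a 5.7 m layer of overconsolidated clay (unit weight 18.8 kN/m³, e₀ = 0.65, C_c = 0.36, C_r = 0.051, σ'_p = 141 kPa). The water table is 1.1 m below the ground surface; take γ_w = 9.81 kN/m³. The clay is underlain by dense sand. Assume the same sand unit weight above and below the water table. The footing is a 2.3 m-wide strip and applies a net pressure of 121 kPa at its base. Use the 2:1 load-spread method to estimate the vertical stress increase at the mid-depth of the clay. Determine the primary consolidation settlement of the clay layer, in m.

Mid-depth of clay below the ground surface: z = 2 + 5.7/2 = 4.85 m.
Total vertical stress at mid-clay: σ_v = 19.7×2 + 18.8×2.85 = 92.98 kPa.
Pore pressure: u = 9.81×(4.85 − 1.1) = 36.788 kPa.
Initial effective stress: σ'_0 = σ_v − u = 92.98 − 36.788 = 56.192 kPa.
Stress increase at mid-clay by the 2:1 spreading method:
Δσ = qB/(B+z) = 121×2.3/(2.3+4.85) = 38.923 kPa
Final effective stress: σ'_f = 56.192 + 38.923 = 95.115 kPa.
σ'_f = 95.115 ≤ σ'_p = 141 kPa, so the clay remains overconsolidated and only the recompression index applies:
S_c = C_r·H/(1+e₀)·log₁₀(σ'_f/σ'_0) = 0.051×5.7/1.65×log₁₀(95.115/56.192)
    = 0.17618 × 0.22857 = 0.04027 m

S_c ≈ 0.0403 m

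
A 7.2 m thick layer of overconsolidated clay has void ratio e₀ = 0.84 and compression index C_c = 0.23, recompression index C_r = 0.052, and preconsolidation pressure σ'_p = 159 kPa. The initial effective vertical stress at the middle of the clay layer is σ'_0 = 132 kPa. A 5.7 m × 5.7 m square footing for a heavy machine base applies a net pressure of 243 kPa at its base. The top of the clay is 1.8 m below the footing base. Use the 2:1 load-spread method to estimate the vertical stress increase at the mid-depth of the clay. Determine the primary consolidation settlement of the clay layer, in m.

S_c ≈ 0.0984 m

Mid-depth of clay below the footing base: z = 1.8 + 7.2/2 = 5.4 m.
Stress increase at mid-clay by the 2:1 spreading method:
Δσ = qBL/((B+z)(L+z)) = 243×5.7×5.7/((5.7+5.4)(5.7+5.4)) = 64.078 kPa
Final effective stress: σ'_f = 132 + 64.078 = 196.08 kPa.
σ'_f = 196.08 > σ'_p = 159 kPa, so the stress path crosses the preconsolidation pressure — recompression up to σ'_p, then virgin compression beyond:
S_c = H/(1+e₀)·[C_r·log₁₀(σ'_p/σ'_0) + C_c·log₁₀(σ'_f/σ'_p)]
    = 7.2/1.84 × [0.052×log₁₀(159/132) + 0.23×log₁₀(196.08/159)]
    = 3.913 × [0.0042028 + 0.020938] = 0.09838 m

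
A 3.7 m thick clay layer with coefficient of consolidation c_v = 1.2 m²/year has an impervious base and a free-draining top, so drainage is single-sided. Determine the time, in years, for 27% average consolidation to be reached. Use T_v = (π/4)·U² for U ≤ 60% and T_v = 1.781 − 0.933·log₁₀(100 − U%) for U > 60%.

t ≈ 0.653 years

Drainage path length: H_d = H = 3.7 m (single drainage).
U ≤ 60%: T_v = (π/4)·U² = (π/4)×0.27² = 0.057256.
t = T_v·H_d²/c_v = 0.057256×3.7²/1.2 = 0.6532 years.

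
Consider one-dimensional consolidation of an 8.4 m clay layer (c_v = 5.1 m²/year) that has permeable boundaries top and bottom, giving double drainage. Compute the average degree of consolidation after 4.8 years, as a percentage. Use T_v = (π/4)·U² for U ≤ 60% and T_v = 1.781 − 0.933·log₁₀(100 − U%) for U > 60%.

U ≈ 97.4 %

Drainage path length: H_d = H/2 = 4.2 m (double drainage).
T_v = c_v·t/H_d² = 5.1×4.8/4.2² = 1.3878.
T_v = 1.3878 corresponds to the U > 60% branch:
U = 1 − 10^((1.781 − T_v)/0.933)/100 = 0.9736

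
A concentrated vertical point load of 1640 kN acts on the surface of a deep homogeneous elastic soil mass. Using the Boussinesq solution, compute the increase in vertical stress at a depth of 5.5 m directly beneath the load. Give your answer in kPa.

Boussinesq vertical stress below a point load on an elastic half-space:
Δσ_z = 3P/(2πz²) · [1 + (r/z)²]^(−5/2)
r/z = 0/5.5 = 0; [1+(r/z)²]^(−5/2) = 1.
Δσ_z = 3×1640/(2π×5.5²) × 1 = 25.886 × 1 = 25.89 kPa

Δσ_z ≈ 25.9 kPa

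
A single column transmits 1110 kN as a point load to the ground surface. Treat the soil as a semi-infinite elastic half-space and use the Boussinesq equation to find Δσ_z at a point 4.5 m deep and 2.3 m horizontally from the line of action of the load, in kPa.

Boussinesq vertical stress below a point load on an elastic half-space:
Δσ_z = 3P/(2πz²) · [1 + (r/z)²]^(−5/2)
r/z = 2.3/4.5 = 0.51111; [1+(r/z)²]^(−5/2) = 0.55977.
Δσ_z = 3×1110/(2π×4.5²) × 0.55977 = 26.172 × 0.55977 = 14.65 kPa

Δσ_z ≈ 14.7 kPa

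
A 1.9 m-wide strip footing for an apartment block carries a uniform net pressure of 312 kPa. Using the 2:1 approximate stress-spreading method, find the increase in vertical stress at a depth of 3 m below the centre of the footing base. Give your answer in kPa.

By the 2:1 method the load spreads at 1 horizontal : 2 vertical, so at depth z the loaded area has grown by z in each plan dimension:
Δσ = qB/(B+z) = 312×1.9/(1.9+3) = 120.98 kPa

Δσ_z ≈ 121 kPa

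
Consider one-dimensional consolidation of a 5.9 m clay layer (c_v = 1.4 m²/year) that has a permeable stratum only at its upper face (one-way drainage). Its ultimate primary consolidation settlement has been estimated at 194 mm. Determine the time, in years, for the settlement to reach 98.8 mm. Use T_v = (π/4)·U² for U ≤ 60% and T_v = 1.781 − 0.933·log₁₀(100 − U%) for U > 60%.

Drainage path length: H_d = H = 5.9 m (single drainage).
U = S(t)/S_ult = 98.8/194 = 0.5093.
U ≤ 60%: T_v = (π/4)·U² = (π/4)×0.50928² = 0.2037.
t = T_v·H_d²/c_v = 0.2037×5.9²/1.4 = 5.065 years.

t ≈ 5.06 years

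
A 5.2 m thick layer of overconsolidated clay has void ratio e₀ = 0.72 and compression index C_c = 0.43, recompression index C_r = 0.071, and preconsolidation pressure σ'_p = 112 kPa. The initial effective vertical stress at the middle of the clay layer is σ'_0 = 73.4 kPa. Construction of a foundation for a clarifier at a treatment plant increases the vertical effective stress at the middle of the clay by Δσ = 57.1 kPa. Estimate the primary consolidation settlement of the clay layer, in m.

S_c ≈ 0.126 m

Final effective stress: σ'_f = 73.4 + 57.1 = 130.5 kPa.
σ'_f = 130.5 > σ'_p = 112 kPa, so the stress path crosses the preconsolidation pressure — recompression up to σ'_p, then virgin compression beyond:
S_c = H/(1+e₀)·[C_r·log₁₀(σ'_p/σ'_0) + C_c·log₁₀(σ'_f/σ'_p)]
    = 5.2/1.72 × [0.071×log₁₀(112/73.4) + 0.43×log₁₀(130.5/112)]
    = 3.0233 × [0.01303 + 0.028549] = 0.1257 m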